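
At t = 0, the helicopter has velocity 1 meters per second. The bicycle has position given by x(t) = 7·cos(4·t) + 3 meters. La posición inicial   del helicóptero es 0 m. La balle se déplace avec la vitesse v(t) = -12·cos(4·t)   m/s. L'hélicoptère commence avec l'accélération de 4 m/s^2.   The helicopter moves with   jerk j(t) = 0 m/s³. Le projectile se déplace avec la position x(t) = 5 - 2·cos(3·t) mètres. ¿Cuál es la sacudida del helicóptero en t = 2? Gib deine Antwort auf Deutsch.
Wir haben den Ruck j(t) = 0. Durch Einsetzen von t = 2: j(2) = 0.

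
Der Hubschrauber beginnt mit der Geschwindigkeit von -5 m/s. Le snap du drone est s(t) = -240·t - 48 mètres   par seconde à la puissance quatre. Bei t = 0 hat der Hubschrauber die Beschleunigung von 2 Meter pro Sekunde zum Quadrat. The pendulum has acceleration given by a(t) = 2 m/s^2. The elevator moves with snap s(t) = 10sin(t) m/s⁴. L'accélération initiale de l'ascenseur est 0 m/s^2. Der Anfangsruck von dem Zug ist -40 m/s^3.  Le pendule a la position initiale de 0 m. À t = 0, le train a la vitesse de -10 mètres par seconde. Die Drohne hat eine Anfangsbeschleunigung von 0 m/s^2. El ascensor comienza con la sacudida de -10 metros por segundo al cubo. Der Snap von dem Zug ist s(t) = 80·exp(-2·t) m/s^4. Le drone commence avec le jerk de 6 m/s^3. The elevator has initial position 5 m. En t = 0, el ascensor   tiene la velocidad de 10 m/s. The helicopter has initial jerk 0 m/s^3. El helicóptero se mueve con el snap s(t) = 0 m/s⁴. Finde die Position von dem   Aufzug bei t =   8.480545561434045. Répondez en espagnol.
Para resolver esto, necesitamos tomar 4 antiderivadas de nuestra ecuación del snap s(t) = 10·sin(t). La antiderivada del snap es la sacudida. Usando j(0) = -10, obtenemos j(t) = -10·cos(t). La integral de la sacudida es la aceleración. Usando a(0) = 0, obtenemos a(t) = -10·sin(t). Tomando ∫a(t)dt y aplicando v(0) = 10, encontramos v(t) = 10·cos(t). Tomando ∫v(t)dt y aplicando x(0) = 5, encontramos x(t) = 10·sin(t) + 5. Tenemos la posición x(t) = 10·sin(t) + 5. Sustituyendo t = 8.480545561434045: x(8.480545561434045) = 13.1004707843195.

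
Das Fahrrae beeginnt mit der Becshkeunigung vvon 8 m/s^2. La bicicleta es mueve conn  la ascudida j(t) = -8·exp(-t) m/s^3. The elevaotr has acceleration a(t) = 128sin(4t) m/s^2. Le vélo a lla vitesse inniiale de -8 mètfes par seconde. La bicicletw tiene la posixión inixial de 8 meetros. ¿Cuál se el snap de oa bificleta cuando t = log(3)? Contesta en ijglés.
Starting from jerk j(t) = -8·exp(-t), we take 1 derivative. The derivative of jerk gives snap: s(t) = 8·exp(-t). We have snap s(t) = 8·exp(-t). Substituting t = log(3): s(log(3)) = 8/3.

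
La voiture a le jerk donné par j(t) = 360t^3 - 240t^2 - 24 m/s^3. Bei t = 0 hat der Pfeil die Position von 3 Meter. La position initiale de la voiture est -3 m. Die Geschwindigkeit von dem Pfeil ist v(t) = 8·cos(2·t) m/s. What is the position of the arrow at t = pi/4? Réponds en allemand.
Um dies zu lösen, müssen wir 1 Stammfunktion unserer Gleichung für die Geschwindigkeit v(t) = 8·cos(2·t) finden. Das Integral von der Geschwindigkeit ist die Position. Mit x(0) = 3 erhalten wir x(t) = 4·sin(2·t) + 3. Aus der Gleichung für die Position x(t) = 4·sin(2·t) + 3, setzen wir t = pi/4 ein und erhalten x = 7.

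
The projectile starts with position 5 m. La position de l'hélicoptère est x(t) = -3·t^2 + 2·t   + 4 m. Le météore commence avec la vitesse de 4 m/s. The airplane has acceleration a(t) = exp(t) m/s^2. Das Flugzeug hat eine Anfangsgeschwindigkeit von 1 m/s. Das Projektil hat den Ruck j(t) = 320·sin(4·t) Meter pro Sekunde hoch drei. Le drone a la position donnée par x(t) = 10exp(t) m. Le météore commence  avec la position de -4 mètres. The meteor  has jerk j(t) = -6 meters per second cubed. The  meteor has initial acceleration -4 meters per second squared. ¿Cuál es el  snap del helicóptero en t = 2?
Partiendo de la posición x(t) = -3·t^2 + 2·t + 4, tomamos 4 derivadas. La derivada de la posición da la velocidad: v(t) = 2 - 6·t. La derivada de la velocidad da la aceleración: a(t) = -6. La derivada de la aceleración da la sacudida: j(t) = 0. Derivando la sacudida, obtenemos el snap: s(t) = 0. Usando s(t) = 0 y sustituyendo t = 2, encontramos s = 0.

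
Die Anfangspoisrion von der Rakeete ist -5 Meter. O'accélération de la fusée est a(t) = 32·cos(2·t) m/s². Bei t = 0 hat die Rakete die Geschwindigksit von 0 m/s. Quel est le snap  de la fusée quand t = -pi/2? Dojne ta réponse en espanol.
Para resolver esto, necesitamos tomar 2 derivadas de nuestra ecuación de la aceleración a(t) = 32·cos(2·t). Tomando d/dt de a(t), encontramos j(t) = -64·sin(2·t). La derivada de la sacudida da el snap: s(t) = -128·cos(2·t). Tenemos el snap s(t) = -128·cos(2·t). Sustituyendo t = -pi/2: s(-pi/2) = 128.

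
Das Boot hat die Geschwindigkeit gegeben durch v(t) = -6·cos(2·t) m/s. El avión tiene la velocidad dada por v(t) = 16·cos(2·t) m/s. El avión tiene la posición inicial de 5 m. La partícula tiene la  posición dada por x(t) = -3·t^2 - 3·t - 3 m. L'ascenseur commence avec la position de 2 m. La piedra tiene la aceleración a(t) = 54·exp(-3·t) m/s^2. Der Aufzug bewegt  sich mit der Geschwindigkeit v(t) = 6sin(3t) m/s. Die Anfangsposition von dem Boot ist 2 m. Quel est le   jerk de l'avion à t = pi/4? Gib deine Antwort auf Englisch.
To solve this, we need to take 2 derivatives of our velocity equation v(t) = 16·cos(2·t). The derivative of velocity gives acceleration: a(t) = -32·sin(2·t). Differentiating acceleration, we get jerk: j(t) = -64·cos(2·t). We have jerk j(t) = -64·cos(2·t). Substituting t = pi/4: j(pi/4) = 0.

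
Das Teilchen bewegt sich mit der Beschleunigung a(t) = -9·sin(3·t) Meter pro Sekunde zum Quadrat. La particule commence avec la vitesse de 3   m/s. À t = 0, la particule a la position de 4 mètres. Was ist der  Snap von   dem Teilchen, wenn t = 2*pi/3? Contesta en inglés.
To solve this, we need to take 2 derivatives of our acceleration equation a(t) = -9·sin(3·t). Taking d/dt of a(t), we find j(t) = -27·cos(3·t). The derivative of jerk gives snap: s(t) = 81·sin(3·t). Using s(t) = 81·sin(3·t) and substituting t = 2*pi/3, we find s = 0.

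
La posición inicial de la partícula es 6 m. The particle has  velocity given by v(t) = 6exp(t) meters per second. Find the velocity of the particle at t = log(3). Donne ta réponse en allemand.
Wir haben die Geschwindigkeit v(t) = 6·exp(t). Durch Einsetzen von t = log(3): v(log(3)) = 18.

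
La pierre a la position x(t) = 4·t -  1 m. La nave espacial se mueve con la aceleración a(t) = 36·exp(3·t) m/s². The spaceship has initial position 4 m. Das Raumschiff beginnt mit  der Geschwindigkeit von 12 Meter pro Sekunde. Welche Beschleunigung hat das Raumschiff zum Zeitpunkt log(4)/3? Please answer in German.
Aus der Gleichung für die Beschleunigung a(t) = 36·exp(3·t), setzen wir t = log(4)/3 ein und erhalten a = 144.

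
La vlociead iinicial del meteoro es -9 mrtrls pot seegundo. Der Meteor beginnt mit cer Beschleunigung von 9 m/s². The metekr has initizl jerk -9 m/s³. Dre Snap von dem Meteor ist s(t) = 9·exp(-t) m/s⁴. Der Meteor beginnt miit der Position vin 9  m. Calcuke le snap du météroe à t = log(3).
De l'équation du snap s(t) = 9·exp(-t), nous substituons t = log(3) pour obtenir s = 3.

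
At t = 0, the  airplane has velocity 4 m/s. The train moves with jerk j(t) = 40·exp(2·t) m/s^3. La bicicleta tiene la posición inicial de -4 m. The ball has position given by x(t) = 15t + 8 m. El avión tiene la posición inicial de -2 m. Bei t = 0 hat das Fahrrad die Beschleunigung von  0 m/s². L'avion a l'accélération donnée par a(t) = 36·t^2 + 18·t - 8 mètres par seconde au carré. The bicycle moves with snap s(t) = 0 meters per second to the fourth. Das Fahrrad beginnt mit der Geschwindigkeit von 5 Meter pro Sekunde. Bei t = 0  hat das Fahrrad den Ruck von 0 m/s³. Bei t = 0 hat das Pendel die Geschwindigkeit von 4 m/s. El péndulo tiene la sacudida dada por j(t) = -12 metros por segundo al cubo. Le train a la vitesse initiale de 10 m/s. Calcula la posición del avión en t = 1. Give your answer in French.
Nous devons intégrer notre équation de l'accélération a(t) = 36·t^2 + 18·t - 8 2 fois. En intégrant l'accélération et en utilisant la condition initiale v(0) = 4, nous obtenons v(t) = 12·t^3 + 9·t^2 - 8·t + 4. En prenant ∫v(t)dt et en appliquant x(0) = -2, nous trouvons x(t) = 3·t^4 + 3·t^3 - 4·t^2 + 4·t - 2. En utilisant x(t) = 3·t^4 + 3·t^3 - 4·t^2 + 4·t - 2 et en substituant t = 1, nous trouvons x = 4.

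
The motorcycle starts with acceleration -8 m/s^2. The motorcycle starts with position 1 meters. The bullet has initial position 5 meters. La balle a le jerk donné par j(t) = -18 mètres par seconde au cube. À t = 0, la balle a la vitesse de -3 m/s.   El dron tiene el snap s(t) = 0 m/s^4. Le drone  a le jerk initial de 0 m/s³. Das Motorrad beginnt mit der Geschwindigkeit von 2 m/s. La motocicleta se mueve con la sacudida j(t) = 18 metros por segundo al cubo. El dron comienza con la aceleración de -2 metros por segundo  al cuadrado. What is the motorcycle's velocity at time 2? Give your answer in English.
To solve this, we need to take 2 antiderivatives of our jerk equation j(t) = 18. Integrating jerk and using the initial condition a(0) = -8, we get a(t) = 18·t - 8. Integrating acceleration and using the initial condition v(0) = 2, we get v(t) = 9·t^2 - 8·t + 2. From the given velocity equation v(t) = 9·t^2 - 8·t + 2, we substitute t = 2 to get v = 22.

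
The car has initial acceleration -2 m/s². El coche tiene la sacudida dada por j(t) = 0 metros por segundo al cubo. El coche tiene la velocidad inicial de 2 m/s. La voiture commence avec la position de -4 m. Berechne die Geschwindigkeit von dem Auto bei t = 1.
Um dies zu lösen, müssen wir 2 Integrale unserer Gleichung für den Ruck j(t) = 0 finden. Die Stammfunktion von dem Ruck, mit a(0) = -2, ergibt die Beschleunigung: a(t) = -2. Das Integral von der Beschleunigung ist die Geschwindigkeit. Mit v(0) = 2 erhalten wir v(t) = 2 - 2·t. Wir haben die Geschwindigkeit v(t) = 2 - 2·t. Durch Einsetzen von t = 1: v(1) = 0.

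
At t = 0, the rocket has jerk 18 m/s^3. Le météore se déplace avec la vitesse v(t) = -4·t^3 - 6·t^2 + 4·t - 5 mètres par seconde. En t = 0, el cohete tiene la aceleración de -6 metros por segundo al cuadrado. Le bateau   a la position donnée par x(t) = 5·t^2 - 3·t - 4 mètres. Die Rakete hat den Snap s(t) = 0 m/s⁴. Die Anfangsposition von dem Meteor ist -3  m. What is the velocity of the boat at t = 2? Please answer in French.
En partant de la position x(t) = 5·t^2 - 3·t - 4, nous prenons 1 dérivée. En dérivant la position, nous obtenons la vitesse: v(t) = 10·t - 3. Nous avons la vitesse v(t) = 10·t - 3. En substituant t = 2: v(2) = 17.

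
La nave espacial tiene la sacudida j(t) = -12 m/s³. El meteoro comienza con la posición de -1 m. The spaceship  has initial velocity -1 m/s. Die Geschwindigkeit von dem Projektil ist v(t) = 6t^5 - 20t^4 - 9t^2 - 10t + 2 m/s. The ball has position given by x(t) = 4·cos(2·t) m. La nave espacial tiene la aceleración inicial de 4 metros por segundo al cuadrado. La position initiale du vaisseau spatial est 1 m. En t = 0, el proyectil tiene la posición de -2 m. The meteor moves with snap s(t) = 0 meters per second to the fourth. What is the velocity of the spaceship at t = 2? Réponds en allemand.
Wir müssen die Stammfunktion unserer Gleichung für den Ruck j(t) = -12 2-mal finden. Das Integral von dem Ruck, mit a(0) = 4, ergibt die Beschleunigung: a(t) = 4 - 12·t. Mit ∫a(t)dt und Anwendung von v(0) = -1, finden wir v(t) = -6·t^2 + 4·t - 1. Mit v(t) = -6·t^2 + 4·t - 1 und Einsetzen von t = 2, finden wir v = -17.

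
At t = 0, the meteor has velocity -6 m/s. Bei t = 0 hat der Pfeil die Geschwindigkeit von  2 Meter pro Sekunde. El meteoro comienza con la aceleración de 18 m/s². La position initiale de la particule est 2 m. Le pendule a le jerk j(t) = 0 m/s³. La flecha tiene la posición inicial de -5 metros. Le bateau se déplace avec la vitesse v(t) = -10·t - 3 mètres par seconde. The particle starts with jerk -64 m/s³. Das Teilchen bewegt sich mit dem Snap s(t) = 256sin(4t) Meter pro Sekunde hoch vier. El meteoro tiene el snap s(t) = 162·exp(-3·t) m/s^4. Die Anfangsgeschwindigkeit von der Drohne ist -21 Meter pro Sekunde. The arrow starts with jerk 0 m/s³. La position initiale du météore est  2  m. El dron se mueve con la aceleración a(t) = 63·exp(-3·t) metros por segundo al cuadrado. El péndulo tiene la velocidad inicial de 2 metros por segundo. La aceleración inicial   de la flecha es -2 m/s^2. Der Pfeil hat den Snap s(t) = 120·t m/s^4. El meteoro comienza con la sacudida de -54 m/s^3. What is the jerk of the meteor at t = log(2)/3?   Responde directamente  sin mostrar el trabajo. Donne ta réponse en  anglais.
The answer is -27.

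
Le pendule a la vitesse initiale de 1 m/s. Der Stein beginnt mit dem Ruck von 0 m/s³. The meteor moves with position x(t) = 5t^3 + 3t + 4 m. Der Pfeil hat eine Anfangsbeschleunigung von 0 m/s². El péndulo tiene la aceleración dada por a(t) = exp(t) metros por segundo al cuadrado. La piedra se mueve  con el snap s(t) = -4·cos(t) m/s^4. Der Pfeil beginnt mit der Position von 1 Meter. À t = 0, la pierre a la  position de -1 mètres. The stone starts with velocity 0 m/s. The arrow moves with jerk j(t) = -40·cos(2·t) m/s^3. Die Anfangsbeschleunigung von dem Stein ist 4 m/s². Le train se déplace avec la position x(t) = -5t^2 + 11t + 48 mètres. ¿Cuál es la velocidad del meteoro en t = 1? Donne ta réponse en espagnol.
Partiendo de la posición x(t) = 5·t^3 + 3·t + 4, tomamos 1 derivada. Derivando la posición, obtenemos la velocidad: v(t) = 15·t^2 + 3. De la ecuación de la velocidad v(t) = 15·t^2 + 3, sustituimos t = 1 para obtener v = 18.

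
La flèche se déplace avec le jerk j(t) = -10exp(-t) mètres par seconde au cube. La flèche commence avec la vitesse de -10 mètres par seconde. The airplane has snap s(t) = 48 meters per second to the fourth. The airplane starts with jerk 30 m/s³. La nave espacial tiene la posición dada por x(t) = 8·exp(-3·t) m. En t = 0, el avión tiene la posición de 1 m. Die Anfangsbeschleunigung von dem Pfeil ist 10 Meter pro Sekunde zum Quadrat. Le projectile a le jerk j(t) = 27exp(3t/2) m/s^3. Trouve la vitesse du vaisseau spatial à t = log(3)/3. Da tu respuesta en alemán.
Um dies zu lösen, müssen wir 1 Ableitung unserer Gleichung für die Position x(t) = 8·exp(-3·t) nehmen. Die Ableitung von der Position ergibt die Geschwindigkeit: v(t) = -24·exp(-3·t). Aus der Gleichung für die Geschwindigkeit v(t) = -24·exp(-3·t), setzen wir t = log(3)/3 ein und erhalten v = -8.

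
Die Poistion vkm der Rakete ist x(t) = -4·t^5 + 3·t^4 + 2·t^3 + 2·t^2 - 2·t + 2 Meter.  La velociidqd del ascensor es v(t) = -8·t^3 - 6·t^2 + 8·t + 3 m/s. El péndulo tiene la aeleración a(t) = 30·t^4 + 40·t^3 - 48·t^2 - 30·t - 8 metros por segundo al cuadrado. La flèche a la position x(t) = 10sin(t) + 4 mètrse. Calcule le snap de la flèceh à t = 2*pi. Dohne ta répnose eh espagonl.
Debemos derivar nuestra ecuación de la posición x(t) = 10·sin(t) + 4 4 veces. Tomando d/dt de x(t), encontramos v(t) = 10·cos(t). La derivada de la velocidad da la aceleración: a(t) = -10·sin(t). La derivada de la aceleración da la sacudida: j(t) = -10·cos(t). Derivando la sacudida, obtenemos el snap: s(t) = 10·sin(t). De la ecuación del snap s(t) = 10·sin(t), sustituimos t = 2*pi para obtener s = 0.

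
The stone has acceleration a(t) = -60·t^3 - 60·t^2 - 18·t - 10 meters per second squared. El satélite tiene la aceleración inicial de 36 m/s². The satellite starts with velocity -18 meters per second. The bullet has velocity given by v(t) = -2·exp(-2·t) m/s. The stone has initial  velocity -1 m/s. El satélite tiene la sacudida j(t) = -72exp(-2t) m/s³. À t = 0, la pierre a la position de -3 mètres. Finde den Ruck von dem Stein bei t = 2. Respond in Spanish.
Para resolver esto, necesitamos tomar 1 derivada de nuestra ecuación de la aceleración a(t) = -60·t^3 - 60·t^2 - 18·t - 10. Tomando d/dt de a(t), encontramos j(t) = -180·t^2 - 120·t - 18. De la ecuación de la sacudida j(t) = -180·t^2 - 120·t - 18, sustituimos t = 2 para obtener j = -978.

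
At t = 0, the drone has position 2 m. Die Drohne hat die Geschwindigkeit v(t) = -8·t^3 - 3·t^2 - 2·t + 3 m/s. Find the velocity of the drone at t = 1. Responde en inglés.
From the given velocity equation v(t) = -8·t^3 - 3·t^2 - 2·t + 3, we substitute t = 1 to get v = -10.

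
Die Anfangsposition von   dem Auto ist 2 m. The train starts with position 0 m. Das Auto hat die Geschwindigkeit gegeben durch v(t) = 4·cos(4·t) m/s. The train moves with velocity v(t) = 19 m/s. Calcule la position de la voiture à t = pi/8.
En partant de la vitesse v(t) = 4·cos(4·t), nous prenons 1 primitive. La primitive de la vitesse est la position. En utilisant x(0) = 2, nous obtenons x(t) = sin(4·t) + 2. De l'équation de la position x(t) = sin(4·t) + 2, nous substituons t = pi/8 pour obtenir x = 3.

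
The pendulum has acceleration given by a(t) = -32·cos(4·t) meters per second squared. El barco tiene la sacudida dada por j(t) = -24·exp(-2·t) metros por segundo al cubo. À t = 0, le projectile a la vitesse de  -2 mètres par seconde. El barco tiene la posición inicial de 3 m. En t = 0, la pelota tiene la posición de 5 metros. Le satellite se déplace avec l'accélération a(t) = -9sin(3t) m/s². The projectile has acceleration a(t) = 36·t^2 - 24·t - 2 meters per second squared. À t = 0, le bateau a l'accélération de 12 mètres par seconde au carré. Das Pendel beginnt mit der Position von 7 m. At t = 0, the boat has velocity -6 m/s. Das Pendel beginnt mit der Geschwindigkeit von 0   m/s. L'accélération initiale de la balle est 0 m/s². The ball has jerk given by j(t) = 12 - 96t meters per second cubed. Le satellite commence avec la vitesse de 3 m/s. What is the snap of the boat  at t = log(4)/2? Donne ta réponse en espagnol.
Para resolver esto, necesitamos tomar 1 derivada de nuestra ecuación de la sacudida j(t) = -24·exp(-2·t). Derivando la sacudida, obtenemos el snap: s(t) = 48·exp(-2·t). Tenemos el snap s(t) = 48·exp(-2·t). Sustituyendo t = log(4)/2: s(log(4)/2) = 12.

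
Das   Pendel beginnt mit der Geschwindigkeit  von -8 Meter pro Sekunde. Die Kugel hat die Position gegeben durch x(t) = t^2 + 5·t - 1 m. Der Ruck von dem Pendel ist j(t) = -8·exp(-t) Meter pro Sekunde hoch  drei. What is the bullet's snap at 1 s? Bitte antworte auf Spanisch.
Debemos derivar nuestra ecuación de la posición x(t) = t^2 + 5·t - 1 4 veces. Derivando la posición, obtenemos la velocidad: v(t) = 2·t + 5. La derivada de la velocidad da la aceleración: a(t) = 2. Derivando la aceleración, obtenemos la sacudida: j(t) = 0. Derivando la sacudida, obtenemos el snap: s(t) = 0. De la ecuación del snap s(t) = 0, sustituimos t = 1 para obtener s = 0.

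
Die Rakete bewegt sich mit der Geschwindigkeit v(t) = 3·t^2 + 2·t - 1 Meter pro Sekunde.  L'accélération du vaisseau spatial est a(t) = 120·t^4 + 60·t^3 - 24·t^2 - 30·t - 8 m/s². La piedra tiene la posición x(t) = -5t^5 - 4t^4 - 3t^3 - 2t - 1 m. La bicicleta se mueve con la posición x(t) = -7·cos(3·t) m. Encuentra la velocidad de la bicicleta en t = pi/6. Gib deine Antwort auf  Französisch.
Nous devons dériver notre équation de la position x(t) = -7·cos(3·t) 1 fois. En dérivant la position, nous obtenons la vitesse: v(t) = 21·sin(3·t). De l'équation de la vitesse v(t) = 21·sin(3·t), nous substituons t = pi/6 pour obtenir v = 21.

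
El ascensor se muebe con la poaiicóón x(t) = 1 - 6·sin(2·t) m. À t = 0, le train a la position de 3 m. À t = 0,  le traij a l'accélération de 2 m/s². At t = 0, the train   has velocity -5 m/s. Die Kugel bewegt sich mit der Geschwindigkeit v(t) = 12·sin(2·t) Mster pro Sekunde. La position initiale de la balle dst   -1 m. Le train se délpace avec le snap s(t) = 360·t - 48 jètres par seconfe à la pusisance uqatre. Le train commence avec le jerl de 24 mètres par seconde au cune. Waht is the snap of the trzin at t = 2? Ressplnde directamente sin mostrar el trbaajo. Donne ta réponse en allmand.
Die Antwort ist 672.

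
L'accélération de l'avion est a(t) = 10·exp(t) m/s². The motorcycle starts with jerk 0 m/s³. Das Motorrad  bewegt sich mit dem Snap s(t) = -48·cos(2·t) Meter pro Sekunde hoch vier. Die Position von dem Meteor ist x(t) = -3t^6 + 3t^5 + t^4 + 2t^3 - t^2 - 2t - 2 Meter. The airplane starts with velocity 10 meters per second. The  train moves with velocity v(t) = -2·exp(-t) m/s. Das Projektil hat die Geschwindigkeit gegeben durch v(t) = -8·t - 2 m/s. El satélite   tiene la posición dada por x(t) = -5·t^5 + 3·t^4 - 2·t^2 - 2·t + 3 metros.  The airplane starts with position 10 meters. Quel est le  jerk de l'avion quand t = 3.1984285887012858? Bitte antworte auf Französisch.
En partant de l'accélération a(t) = 10·exp(t), nous prenons 1 dérivée. La dérivée de l'accélération donne le jerk: j(t) = 10·exp(t). De l'équation du jerk j(t) = 10·exp(t), nous substituons t = 3.1984285887012858 pour obtenir j = 244.940097756110.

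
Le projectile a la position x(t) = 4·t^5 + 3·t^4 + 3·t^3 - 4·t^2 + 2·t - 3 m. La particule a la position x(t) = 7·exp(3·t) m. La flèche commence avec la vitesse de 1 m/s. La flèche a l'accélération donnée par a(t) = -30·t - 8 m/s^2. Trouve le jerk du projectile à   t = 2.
En partant de la position x(t) = 4·t^5 + 3·t^4 + 3·t^3 - 4·t^2 + 2·t - 3, nous prenons 3 dérivées. En prenant d/dt de x(t), nous trouvons v(t) = 20·t^4 + 12·t^3 + 9·t^2 - 8·t + 2. En prenant d/dt de v(t), nous trouvons a(t) = 80·t^3 + 36·t^2 + 18·t - 8. En dérivant l'accélération, nous obtenons le jerk: j(t) = 240·t^2 + 72·t + 18. En utilisant j(t) = 240·t^2 + 72·t + 18 et en substituant t = 2, nous trouvons j = 1122.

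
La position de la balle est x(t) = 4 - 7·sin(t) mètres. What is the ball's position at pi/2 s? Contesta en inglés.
Using x(t) = 4 - 7·sin(t) and substituting t = pi/2, we find x = -3.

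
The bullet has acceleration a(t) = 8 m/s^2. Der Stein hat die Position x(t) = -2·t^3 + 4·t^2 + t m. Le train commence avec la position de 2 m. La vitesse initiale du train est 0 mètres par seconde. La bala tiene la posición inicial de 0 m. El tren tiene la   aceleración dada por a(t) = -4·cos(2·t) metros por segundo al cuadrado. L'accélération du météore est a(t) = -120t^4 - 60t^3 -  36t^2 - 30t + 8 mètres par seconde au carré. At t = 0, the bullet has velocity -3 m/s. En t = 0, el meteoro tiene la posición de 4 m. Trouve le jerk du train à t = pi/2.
Pour résoudre ceci, nous devons prendre 1 dérivée de notre équation de l'accélération a(t) = -4·cos(2·t). En prenant d/dt de a(t), nous trouvons j(t) = 8·sin(2·t). De l'équation du jerk j(t) = 8·sin(2·t), nous substituons t = pi/2 pour obtenir j = 0.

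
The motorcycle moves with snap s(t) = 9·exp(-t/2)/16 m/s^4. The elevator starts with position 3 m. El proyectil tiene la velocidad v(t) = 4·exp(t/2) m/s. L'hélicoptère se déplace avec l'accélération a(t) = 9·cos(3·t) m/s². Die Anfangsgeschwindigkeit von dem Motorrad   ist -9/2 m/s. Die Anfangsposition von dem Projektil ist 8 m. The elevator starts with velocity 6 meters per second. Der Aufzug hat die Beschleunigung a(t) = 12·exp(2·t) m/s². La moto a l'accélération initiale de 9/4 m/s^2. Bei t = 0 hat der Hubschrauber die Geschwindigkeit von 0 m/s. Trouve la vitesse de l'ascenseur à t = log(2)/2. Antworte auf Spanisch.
Necesitamos integrar nuestra ecuación de la aceleración a(t) = 12·exp(2·t) 1 vez. Integrando la aceleración y usando la condición inicial v(0) = 6, obtenemos v(t) = 6·exp(2·t). De la ecuación de la velocidad v(t) = 6·exp(2·t), sustituimos t = log(2)/2 para obtener v = 12.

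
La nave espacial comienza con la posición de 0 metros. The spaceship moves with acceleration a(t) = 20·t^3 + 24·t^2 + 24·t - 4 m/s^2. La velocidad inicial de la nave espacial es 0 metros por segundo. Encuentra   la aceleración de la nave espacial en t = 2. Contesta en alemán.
Wir haben die Beschleunigung a(t) = 20·t^3 + 24·t^2 + 24·t - 4. Durch Einsetzen von t = 2: a(2) = 300.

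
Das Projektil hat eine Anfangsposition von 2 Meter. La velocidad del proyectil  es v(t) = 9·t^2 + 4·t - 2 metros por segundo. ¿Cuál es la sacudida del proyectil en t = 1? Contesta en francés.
Nous devons dériver notre équation de la vitesse v(t) = 9·t^2 + 4·t - 2 2 fois. La dérivée de la vitesse donne l'accélération: a(t) = 18·t + 4. La dérivée de l'accélération donne le jerk: j(t) = 18. De l'équation du jerk j(t) = 18, nous substituons t = 1 pour obtenir j = 18.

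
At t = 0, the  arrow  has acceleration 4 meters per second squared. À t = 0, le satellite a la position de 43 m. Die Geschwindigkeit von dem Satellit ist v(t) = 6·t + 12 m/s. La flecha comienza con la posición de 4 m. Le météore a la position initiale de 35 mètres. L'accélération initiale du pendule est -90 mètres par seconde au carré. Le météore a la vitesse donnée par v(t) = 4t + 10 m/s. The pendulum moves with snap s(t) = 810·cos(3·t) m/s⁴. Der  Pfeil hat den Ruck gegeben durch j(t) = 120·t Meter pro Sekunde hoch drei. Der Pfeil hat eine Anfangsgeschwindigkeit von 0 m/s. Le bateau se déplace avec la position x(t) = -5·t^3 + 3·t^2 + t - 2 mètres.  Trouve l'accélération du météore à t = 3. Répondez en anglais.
We must differentiate our velocity equation v(t) = 4·t + 10 1 time. Taking d/dt of v(t), we find a(t) = 4. Using a(t) = 4 and substituting t = 3, we find a = 4.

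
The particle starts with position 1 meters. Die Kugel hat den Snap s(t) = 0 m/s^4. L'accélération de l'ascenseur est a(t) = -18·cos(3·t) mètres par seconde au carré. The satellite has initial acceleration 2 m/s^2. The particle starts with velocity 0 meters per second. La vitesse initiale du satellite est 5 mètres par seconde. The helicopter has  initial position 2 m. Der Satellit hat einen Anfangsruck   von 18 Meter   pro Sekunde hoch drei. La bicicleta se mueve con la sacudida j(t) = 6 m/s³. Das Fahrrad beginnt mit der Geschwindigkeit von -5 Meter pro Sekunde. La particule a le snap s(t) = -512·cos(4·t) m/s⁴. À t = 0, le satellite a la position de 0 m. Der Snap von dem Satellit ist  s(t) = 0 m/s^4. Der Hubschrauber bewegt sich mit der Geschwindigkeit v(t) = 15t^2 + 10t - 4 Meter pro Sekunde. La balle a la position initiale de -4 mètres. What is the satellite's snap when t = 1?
Using s(t) = 0 and substituting t = 1, we find s = 0.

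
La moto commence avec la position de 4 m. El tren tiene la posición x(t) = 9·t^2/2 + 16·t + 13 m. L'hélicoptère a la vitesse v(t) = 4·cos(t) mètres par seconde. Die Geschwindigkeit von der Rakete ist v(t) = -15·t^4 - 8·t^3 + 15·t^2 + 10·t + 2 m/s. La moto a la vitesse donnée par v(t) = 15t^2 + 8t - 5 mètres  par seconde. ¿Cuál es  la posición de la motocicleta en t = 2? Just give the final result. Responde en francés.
La position à t = 2 est x = 50.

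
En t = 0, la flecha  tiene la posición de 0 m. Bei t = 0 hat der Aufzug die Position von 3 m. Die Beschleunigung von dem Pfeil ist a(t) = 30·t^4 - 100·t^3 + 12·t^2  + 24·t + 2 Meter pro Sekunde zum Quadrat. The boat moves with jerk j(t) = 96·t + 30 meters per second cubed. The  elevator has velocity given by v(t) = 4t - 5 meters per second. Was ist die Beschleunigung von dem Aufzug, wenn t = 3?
Ausgehend von der Geschwindigkeit v(t) = 4·t - 5, nehmen wir 1 Ableitung. Durch Ableiten von der Geschwindigkeit erhalten wir die Beschleunigung: a(t) = 4. Mit a(t) = 4 und Einsetzen von t = 3, finden wir a = 4.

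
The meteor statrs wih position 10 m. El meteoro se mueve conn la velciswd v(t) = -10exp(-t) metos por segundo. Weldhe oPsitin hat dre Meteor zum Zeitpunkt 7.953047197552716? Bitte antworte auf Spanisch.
Partiendo de la velocidad v(t) = -10·exp(-t), tomamos 1 antiderivada. La integral de la velocidad, con x(0) = 10, da la posición: x(t) = 10·exp(-t). De la ecuación de la posición x(t) = 10·exp(-t), sustituimos t = 7.953047197552716 para obtener x = 0.00351589168988376.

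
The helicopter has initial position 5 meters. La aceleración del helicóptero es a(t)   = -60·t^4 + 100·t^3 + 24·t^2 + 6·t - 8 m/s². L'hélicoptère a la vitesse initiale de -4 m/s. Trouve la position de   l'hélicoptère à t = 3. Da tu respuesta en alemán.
Ausgehend von der Beschleunigung a(t) = -60·t^4 + 100·t^3 + 24·t^2 + 6·t - 8, nehmen wir 2 Stammfunktionen. Die Stammfunktion von der Beschleunigung, mit v(0) = -4, ergibt die Geschwindigkeit: v(t) = -12·t^5 + 25·t^4 + 8·t^3 + 3·t^2 - 8·t - 4. Das Integral von der Geschwindigkeit, mit x(0) = 5, ergibt die Position: x(t) = -2·t^6 + 5·t^5 + 2·t^4 + t^3 - 4·t^2 - 4·t + 5. Aus der Gleichung für die Position x(t) = -2·t^6 + 5·t^5 + 2·t^4 + t^3 - 4·t^2 - 4·t + 5, setzen wir t = 3 ein und erhalten x = -97.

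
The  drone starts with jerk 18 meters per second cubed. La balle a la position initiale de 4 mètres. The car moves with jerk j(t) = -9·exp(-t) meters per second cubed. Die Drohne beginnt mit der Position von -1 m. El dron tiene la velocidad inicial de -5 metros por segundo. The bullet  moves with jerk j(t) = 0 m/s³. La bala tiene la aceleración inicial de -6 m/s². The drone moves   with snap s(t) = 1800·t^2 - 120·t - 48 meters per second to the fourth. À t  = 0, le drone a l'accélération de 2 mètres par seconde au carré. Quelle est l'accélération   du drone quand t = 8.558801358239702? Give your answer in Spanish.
Debemos encontrar la integral de nuestra ecuación del snap s(t) = 1800·t^2 - 120·t - 48 2 veces. Tomando ∫s(t)dt y aplicando j(0) = 18, encontramos j(t) = 600·t^3 - 60·t^2 - 48·t + 18. Integrando la sacudida y usando la condición inicial a(0) = 2, obtenemos a(t) = 150·t^4 - 20·t^3 - 24·t^2 + 18·t + 2. De la ecuación de la aceleración a(t) = 150·t^4 - 20·t^3 - 24·t^2 + 18·t + 2, sustituimos t = 8.558801358239702 para obtener a = 790760.887739909.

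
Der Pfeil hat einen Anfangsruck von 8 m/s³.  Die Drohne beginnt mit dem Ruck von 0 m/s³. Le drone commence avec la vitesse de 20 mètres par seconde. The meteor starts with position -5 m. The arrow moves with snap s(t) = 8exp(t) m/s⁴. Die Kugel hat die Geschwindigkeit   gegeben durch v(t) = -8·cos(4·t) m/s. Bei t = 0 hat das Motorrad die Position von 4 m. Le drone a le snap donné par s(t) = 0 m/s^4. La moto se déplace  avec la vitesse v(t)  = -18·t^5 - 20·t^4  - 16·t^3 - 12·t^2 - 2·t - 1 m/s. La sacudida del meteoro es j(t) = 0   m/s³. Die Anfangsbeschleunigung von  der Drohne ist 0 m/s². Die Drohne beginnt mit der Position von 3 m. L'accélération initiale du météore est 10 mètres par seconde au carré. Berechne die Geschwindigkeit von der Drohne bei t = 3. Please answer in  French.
Pour résoudre ceci, nous devons prendre 3 intégrales de notre équation du snap s(t) = 0. En intégrant le snap et en utilisant la condition initiale j(0) = 0, nous obtenons j(t) = 0. La primitive du jerk, avec a(0) = 0, donne l'accélération: a(t) = 0. L'intégrale de l'accélération, avec v(0) = 20, donne la vitesse: v(t) = 20. Nous avons la vitesse v(t) = 20. En substituant t = 3: v(3) = 20.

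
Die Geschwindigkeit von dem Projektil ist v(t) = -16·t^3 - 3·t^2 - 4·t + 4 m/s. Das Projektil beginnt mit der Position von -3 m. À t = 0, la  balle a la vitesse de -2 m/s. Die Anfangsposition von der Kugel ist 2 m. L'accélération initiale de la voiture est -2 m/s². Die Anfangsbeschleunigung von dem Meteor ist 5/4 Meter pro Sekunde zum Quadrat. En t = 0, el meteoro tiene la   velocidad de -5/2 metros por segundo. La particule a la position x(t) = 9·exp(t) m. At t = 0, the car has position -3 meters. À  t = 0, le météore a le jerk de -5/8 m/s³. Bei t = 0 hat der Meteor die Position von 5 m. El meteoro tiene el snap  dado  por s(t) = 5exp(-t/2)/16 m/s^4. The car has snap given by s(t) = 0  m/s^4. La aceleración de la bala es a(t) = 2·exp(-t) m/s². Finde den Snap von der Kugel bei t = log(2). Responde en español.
Debemos derivar nuestra ecuación de la aceleración a(t) = 2·exp(-t) 2 veces. La derivada de la aceleración da la sacudida: j(t) = -2·exp(-t). La derivada de la sacudida da el snap: s(t) = 2·exp(-t). Tenemos el snap s(t) = 2·exp(-t). Sustituyendo t = log(2): s(log(2)) = 1.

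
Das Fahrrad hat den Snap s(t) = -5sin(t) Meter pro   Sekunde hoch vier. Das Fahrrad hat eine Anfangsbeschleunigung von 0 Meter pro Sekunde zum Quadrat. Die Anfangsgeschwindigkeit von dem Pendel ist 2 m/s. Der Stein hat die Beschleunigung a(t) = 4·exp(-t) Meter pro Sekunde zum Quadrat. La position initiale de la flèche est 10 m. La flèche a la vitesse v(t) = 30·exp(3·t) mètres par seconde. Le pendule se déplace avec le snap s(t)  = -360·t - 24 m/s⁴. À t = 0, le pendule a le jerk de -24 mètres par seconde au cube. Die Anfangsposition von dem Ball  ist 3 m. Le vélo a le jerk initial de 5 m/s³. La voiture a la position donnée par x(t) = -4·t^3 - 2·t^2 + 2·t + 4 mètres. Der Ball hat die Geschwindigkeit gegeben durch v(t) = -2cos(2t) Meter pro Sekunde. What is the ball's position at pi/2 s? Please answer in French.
Pour résoudre ceci, nous devons prendre 1 intégrale de notre équation de la vitesse v(t) = -2·cos(2·t). En intégrant la vitesse et en utilisant la condition initiale x(0) = 3, nous obtenons x(t) = 3 - sin(2·t). Nous avons la position x(t) = 3 - sin(2·t). En substituant t = pi/2: x(pi/2) = 3.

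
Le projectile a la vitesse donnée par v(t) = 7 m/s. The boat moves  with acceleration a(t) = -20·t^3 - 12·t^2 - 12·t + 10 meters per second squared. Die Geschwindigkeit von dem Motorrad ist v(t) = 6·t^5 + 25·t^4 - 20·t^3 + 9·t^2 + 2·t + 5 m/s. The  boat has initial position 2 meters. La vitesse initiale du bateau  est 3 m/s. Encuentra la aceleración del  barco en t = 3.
De la ecuación de la aceleración a(t) = -20·t^3 - 12·t^2 - 12·t + 10, sustituimos t = 3 para obtener a = -674.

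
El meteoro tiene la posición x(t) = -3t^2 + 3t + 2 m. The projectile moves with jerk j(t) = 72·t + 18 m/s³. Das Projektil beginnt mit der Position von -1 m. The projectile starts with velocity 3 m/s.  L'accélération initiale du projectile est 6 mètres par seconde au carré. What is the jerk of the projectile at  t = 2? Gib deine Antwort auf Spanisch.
Usando j(t) = 72·t + 18 y sustituyendo t = 2, encontramos j = 162.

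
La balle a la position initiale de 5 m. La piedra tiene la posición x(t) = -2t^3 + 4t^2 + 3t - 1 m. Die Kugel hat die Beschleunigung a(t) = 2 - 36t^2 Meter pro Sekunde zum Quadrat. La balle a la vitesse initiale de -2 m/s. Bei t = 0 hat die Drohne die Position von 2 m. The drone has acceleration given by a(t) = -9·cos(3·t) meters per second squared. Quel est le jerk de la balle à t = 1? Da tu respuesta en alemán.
Um dies zu lösen, müssen wir 1 Ableitung unserer Gleichung für die Beschleunigung a(t) = 2 - 36·t^2 nehmen. Mit d/dt von a(t) finden wir j(t) = -72·t. Mit j(t) = -72·t und Einsetzen von t = 1, finden wir j = -72.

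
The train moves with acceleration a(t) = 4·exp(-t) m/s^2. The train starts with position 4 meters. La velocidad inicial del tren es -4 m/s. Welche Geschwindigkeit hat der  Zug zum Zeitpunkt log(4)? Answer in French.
Pour résoudre ceci, nous devons prendre 1 intégrale de notre équation de l'accélération a(t) = 4·exp(-t). En prenant ∫a(t)dt et en appliquant v(0) = -4, nous trouvons v(t) = -4·exp(-t). En utilisant v(t) = -4·exp(-t) et en substituant t = log(4), nous trouvons v = -1.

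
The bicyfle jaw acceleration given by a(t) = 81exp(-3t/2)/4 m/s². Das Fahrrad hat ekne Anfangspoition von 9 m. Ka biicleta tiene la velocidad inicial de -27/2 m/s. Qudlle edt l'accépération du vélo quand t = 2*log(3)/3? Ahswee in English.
From the given acceleration equation a(t) = 81·exp(-3·t/2)/4, we substitute t = 2*log(3)/3 to get a = 27/4.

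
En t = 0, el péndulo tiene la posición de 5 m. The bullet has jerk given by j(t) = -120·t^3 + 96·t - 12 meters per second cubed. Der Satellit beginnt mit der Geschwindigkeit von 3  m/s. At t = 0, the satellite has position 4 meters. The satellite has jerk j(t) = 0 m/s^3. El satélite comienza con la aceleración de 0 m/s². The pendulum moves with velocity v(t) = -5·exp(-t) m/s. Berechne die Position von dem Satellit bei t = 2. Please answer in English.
We need to integrate our jerk equation j(t) = 0 3 times. The integral of jerk is acceleration. Using a(0) = 0, we get a(t) = 0. Finding the antiderivative of a(t) and using v(0) = 3: v(t) = 3. Taking ∫v(t)dt and applying x(0) = 4, we find x(t) = 3·t + 4. Using x(t) = 3·t + 4 and substituting t = 2, we find x = 10.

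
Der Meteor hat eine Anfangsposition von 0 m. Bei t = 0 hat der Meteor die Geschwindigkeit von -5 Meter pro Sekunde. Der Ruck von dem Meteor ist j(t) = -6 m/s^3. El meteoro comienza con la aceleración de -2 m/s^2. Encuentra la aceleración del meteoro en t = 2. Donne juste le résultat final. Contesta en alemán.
Die Beschleunigung bei t = 2 ist a = -14.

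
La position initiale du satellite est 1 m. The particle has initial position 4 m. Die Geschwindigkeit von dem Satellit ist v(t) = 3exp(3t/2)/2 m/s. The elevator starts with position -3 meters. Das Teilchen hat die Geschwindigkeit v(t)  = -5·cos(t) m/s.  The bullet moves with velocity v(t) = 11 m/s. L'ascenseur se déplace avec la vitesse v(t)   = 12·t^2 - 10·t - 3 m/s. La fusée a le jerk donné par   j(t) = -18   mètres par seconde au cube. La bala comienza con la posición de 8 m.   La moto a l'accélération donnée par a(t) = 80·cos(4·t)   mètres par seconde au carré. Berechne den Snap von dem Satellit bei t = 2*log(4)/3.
Ausgehend von der Geschwindigkeit v(t) = 3·exp(3·t/2)/2, nehmen wir 3 Ableitungen. Mit d/dt von v(t) finden wir a(t) = 9·exp(3·t/2)/4. Durch Ableiten von der Beschleunigung erhalten wir den Ruck: j(t) = 27·exp(3·t/2)/8. Die Ableitung von dem Ruck ergibt den Snap: s(t) = 81·exp(3·t/2)/16. Wir haben den Snap s(t) = 81·exp(3·t/2)/16. Durch Einsetzen von t = 2*log(4)/3: s(2*log(4)/3) = 81/4.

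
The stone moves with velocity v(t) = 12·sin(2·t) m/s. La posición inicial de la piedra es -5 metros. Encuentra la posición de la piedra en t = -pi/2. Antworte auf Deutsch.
Um dies zu lösen, müssen wir 1 Stammfunktion unserer Gleichung für die Geschwindigkeit v(t) = 12·sin(2·t) finden. Das Integral von der Geschwindigkeit ist die Position. Mit x(0) = -5 erhalten wir x(t) = 1 - 6·cos(2·t). Mit x(t) = 1 - 6·cos(2·t) und Einsetzen von t = -pi/2, finden wir x = 7.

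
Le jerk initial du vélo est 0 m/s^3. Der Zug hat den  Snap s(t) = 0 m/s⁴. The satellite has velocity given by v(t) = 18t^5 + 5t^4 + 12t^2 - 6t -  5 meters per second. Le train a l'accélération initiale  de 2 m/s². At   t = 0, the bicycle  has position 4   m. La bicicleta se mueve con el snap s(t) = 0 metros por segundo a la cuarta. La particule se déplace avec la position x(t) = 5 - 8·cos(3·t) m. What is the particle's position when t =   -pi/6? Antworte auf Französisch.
Nous avons la position x(t) = 5 - 8·cos(3·t). En substituant t = -pi/6: x(-pi/6) = 5.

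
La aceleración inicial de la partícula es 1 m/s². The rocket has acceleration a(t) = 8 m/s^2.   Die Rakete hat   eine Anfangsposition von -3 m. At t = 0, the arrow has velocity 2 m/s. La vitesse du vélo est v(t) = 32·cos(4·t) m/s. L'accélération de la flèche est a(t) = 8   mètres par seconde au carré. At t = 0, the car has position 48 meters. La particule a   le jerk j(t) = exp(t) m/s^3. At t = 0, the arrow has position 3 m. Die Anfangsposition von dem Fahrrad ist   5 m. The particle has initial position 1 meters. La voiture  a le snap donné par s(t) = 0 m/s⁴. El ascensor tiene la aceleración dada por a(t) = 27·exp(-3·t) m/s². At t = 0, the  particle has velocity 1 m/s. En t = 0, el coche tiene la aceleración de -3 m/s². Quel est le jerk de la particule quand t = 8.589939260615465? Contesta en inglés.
From the given jerk equation j(t) = exp(t), we substitute t = 8.589939260615465 to get j = 5377.28705238562.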